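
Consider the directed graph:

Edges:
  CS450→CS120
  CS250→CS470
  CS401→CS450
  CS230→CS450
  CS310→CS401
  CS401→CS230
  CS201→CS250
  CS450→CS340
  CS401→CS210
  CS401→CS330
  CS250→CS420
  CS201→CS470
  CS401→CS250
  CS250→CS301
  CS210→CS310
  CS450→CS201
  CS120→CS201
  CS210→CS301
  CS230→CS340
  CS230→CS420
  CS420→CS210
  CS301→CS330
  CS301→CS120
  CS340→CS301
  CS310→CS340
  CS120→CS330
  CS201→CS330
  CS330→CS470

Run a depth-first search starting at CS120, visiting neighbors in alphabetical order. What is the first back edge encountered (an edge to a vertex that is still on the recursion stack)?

CS301→CS120

DFS from CS120 (visiting neighbors in alphabetical order); mark gray on enter, black on exit:
CS120 gray
  CS201 gray
    CS250 gray
      CS301 gray
        CS301→CS120: CS120 is gray → back edge
First back edge: CS301 → CS120.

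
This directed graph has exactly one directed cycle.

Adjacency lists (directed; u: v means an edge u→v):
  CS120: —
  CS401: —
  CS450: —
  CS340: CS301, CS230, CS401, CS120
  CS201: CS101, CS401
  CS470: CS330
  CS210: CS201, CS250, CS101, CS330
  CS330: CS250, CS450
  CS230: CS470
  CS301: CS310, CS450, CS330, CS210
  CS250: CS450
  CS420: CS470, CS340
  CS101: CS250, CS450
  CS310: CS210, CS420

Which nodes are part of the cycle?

DFS with gray/black marking from CS340:
CS340 gray
  CS301 gray
    CS310 gray
      CS210 gray
        CS201 gray
          CS101 gray
            CS250 gray
              CS450 gray
              CS450 black
            CS250 black
            CS101→CS450: CS450 black — skip
          CS101 black
          CS401 gray
          CS401 black
        CS201 black
        CS210→CS250: CS250 black — skip
        CS210→CS101: CS101 black — skip
        CS330 gray
          CS330→CS250: CS250 black — skip
          CS330→CS450: CS450 black — skip
        CS330 black
      CS210 black
      CS420 gray
        CS470 gray
          CS470→CS330: CS330 black — skip
        CS470 black
        CS420→CS340: CS340 is gray → back edge
Back edge closes the cycle CS340 → CS301 → CS310 → CS420 → CS340; its vertices are {CS301, CS310, CS340, CS420}.

CS301, CS310, CS340, CS420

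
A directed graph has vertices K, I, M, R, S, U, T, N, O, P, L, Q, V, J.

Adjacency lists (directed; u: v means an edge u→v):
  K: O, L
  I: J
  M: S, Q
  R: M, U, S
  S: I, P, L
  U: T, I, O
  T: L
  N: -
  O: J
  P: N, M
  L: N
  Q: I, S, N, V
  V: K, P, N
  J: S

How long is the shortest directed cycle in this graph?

3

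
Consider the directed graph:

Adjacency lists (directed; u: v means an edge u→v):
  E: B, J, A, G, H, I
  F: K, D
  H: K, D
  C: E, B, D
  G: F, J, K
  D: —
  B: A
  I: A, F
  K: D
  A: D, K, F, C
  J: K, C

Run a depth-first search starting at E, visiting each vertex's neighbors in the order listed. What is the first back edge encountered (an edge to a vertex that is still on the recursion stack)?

DFS from E (visiting each vertex's neighbors in the order listed); mark gray on enter, black on exit:
E gray
  B gray
    A gray
      D gray
      D black
      K gray
        K→D: D black — skip
      K black
      F gray
        F→K: K black — skip
        F→D: D black — skip
      F black
      C gray
        C→E: E is gray → back edge
First back edge: C → E.

C→E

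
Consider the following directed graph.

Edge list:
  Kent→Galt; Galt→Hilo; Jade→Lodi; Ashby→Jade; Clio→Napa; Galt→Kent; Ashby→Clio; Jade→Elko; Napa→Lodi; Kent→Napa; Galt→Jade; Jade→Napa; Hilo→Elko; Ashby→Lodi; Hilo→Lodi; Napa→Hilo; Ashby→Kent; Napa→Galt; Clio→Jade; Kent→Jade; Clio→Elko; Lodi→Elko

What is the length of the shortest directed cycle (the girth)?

For each vertex v, BFS finds the shortest path from v back to v.
The shortest such closed walk is Kent → Galt → Kent, length 2.

2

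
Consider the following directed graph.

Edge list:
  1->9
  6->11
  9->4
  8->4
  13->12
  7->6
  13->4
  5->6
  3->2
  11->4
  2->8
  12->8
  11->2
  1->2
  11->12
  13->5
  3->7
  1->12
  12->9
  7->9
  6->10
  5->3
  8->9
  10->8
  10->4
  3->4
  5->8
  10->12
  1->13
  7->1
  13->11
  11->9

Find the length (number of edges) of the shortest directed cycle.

5

For each vertex v, BFS finds the shortest path from v back to v.
The shortest such closed walk is 5 → 3 → 7 → 1 → 13 → 5, length 5.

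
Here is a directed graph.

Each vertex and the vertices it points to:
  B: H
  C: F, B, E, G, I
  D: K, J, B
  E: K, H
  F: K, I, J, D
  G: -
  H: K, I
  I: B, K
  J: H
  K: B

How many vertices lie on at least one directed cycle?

A vertex is on a directed cycle iff it belongs to a strongly connected component of size ≥ 2 (or has a self-loop).
The vertices on cycles are {B, H, I, K} — 4 in total.

4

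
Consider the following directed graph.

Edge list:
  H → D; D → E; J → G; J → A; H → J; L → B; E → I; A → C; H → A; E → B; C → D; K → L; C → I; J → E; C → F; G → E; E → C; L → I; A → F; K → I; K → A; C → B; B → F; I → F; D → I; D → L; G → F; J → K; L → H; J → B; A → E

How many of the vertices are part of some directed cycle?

A vertex is on a directed cycle iff it belongs to a strongly connected component of size ≥ 2 (or has a self-loop).
The vertices on cycles are {A, C, D, E, G, H, J, K, L} — 9 in total.

9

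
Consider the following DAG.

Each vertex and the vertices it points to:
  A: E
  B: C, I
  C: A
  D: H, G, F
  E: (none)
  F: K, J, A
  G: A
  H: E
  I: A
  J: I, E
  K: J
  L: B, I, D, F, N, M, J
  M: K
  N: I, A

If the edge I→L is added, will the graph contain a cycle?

Yes

Adding I→L creates a cycle iff L can already reach I.
Path from L: L → I.
So L → … → I → L is a cycle.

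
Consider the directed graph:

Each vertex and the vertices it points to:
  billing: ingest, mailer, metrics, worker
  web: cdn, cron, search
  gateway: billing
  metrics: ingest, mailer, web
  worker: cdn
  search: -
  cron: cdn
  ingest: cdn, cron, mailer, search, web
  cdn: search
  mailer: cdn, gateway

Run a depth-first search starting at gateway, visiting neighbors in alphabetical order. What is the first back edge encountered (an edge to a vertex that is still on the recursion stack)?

mailer→gateway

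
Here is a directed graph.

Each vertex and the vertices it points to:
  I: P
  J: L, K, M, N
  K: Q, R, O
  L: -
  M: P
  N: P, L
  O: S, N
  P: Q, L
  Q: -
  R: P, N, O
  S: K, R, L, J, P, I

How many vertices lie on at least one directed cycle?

5

A vertex is on a directed cycle iff it belongs to a strongly connected component of size ≥ 2 (or has a self-loop).
The vertices on cycles are {J, K, O, R, S} — 5 in total.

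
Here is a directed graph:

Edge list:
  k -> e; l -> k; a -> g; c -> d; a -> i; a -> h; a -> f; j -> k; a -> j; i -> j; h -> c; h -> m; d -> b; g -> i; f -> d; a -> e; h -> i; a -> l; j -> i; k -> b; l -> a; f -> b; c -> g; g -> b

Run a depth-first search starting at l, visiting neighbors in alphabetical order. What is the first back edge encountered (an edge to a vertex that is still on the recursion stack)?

j->i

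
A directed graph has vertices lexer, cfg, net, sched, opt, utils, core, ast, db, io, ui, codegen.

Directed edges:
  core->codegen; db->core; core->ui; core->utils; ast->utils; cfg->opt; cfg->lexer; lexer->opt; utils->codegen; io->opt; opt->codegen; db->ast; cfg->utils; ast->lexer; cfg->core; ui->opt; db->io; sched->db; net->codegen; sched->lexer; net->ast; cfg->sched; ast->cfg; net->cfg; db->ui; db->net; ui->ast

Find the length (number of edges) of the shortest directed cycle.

For each vertex v, BFS finds the shortest path from v back to v.
The shortest such closed walk is sched → db → ast → cfg → sched, length 4.

4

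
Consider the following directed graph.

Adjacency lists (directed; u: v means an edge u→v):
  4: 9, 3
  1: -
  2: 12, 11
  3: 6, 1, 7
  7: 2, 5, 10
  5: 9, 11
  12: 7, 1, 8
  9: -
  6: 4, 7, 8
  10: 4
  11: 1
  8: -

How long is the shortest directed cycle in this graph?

3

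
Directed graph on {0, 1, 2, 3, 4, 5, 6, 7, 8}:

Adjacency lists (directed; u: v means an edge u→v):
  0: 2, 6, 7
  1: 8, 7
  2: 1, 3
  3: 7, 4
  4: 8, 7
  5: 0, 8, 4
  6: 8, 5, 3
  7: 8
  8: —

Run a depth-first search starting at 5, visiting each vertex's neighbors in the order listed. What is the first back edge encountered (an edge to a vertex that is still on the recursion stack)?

DFS from 5 (visiting each vertex's neighbors in the order listed); mark gray on enter, black on exit:
5 gray
  0 gray
    2 gray
      1 gray
        8 gray
        8 black
        7 gray
          7→8: 8 black — skip
        7 black
      1 black
      3 gray
        3→7: 7 black — skip
        4 gray
          4→8: 8 black — skip
          4→7: 7 black — skip
        4 black
      3 black
    2 black
    6 gray
      6→8: 8 black — skip
      6→5: 5 is gray → back edge
First back edge: 6 → 5.

6->5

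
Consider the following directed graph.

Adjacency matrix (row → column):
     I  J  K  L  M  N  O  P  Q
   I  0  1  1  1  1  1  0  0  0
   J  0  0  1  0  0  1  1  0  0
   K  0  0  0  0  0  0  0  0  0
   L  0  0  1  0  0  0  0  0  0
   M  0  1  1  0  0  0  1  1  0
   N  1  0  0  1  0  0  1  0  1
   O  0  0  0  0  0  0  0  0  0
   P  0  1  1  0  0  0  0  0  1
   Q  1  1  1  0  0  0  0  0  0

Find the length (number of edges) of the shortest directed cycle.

For each vertex v, BFS finds the shortest path from v back to v.
The shortest such closed walk is I → N → I, length 2.

2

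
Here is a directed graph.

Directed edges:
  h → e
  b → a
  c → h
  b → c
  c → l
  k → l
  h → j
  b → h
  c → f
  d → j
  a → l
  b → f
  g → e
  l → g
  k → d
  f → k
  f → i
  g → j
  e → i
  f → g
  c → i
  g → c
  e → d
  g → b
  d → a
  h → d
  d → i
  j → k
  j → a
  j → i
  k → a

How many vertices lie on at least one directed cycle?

A vertex is on a directed cycle iff it belongs to a strongly connected component of size ≥ 2 (or has a self-loop).
The vertices on cycles are {a, b, c, d, e, f, g, h, j, k, l} — 11 in total.

11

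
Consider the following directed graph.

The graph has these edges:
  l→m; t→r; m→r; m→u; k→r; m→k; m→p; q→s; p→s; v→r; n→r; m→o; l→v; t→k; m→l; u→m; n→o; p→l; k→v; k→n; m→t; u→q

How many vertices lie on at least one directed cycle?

A vertex is on a directed cycle iff it belongs to a strongly connected component of size ≥ 2 (or has a self-loop).
The vertices on cycles are {l, m, p, u} — 4 in total.

4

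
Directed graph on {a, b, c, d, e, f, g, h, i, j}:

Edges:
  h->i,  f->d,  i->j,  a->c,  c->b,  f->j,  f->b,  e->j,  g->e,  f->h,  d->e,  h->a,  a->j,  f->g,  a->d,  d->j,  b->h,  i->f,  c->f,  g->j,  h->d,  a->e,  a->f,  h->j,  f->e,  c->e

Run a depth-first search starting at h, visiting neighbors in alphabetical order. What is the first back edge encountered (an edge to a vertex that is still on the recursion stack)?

DFS from h (visiting neighbors in alphabetical order); mark gray on enter, black on exit:
h gray
  a gray
    c gray
      b gray
        b→h: h is gray → back edge
First back edge: b → h.

b->h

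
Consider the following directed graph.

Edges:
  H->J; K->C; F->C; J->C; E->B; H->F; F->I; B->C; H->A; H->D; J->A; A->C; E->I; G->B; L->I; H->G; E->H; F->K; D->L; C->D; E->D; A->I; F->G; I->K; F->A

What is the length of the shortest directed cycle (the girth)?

5

For each vertex v, BFS finds the shortest path from v back to v.
The shortest such closed walk is D → L → I → K → C → D, length 5.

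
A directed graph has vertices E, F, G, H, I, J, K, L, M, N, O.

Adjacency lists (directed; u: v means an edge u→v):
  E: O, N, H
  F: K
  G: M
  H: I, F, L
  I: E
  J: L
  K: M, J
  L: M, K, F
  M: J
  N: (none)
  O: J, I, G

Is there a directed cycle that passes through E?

Yes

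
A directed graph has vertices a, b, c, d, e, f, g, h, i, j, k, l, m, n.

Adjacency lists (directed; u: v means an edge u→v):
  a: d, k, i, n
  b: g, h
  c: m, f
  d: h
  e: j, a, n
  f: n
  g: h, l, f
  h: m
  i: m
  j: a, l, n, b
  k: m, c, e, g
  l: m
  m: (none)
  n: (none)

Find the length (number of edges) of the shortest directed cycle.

For each vertex v, BFS finds the shortest path from v back to v.
The shortest such closed walk is k → e → a → k, length 3.

3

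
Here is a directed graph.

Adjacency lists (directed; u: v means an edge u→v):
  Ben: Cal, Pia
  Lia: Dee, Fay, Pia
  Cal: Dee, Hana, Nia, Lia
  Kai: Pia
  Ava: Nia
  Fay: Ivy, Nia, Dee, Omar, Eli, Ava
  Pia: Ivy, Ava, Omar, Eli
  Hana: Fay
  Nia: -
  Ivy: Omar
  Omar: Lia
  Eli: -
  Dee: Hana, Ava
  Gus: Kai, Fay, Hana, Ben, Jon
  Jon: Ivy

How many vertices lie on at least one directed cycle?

7

A vertex is on a directed cycle iff it belongs to a strongly connected component of size ≥ 2 (or has a self-loop).
The vertices on cycles are {Dee, Fay, Ivy, Lia, Pia, Hana, Omar} — 7 in total.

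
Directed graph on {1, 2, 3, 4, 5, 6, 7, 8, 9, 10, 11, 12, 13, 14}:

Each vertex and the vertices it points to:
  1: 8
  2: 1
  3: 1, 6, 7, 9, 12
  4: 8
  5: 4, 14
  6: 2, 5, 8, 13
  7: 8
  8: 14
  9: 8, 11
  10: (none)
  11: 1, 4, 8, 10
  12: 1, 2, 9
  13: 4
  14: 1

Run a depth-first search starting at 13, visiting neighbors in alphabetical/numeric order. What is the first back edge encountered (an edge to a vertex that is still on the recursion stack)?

DFS from 13 (visiting neighbors in alphabetical/numeric order); mark gray on enter, black on exit:
13 gray
  4 gray
    8 gray
      14 gray
        1 gray
          1→8: 8 is gray → back edge
First back edge: 1 → 8.

1→8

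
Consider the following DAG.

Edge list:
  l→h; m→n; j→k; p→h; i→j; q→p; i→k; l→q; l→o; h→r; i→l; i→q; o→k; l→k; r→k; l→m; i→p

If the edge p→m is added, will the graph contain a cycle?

No

Adding p→m creates a cycle iff m can already reach p.
Explore from m: no path reaches p. The graph stays acyclic.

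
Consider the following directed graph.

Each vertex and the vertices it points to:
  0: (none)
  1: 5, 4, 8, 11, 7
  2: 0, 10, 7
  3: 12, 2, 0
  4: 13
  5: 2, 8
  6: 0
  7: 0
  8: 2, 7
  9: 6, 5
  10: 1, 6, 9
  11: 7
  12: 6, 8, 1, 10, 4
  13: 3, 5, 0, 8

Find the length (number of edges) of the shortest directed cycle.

4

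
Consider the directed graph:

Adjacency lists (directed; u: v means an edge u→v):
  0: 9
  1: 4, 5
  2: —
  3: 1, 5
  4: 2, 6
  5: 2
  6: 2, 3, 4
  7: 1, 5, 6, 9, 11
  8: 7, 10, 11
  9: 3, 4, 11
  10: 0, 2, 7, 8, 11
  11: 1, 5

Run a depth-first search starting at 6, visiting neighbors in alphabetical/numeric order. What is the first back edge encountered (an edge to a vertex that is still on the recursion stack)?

4->6

DFS from 6 (visiting neighbors in alphabetical/numeric order); mark gray on enter, black on exit:
6 gray
  2 gray
  2 black
  3 gray
    1 gray
      4 gray
        4→2: 2 black — skip
        4→6: 6 is gray → back edge
First back edge: 4 → 6.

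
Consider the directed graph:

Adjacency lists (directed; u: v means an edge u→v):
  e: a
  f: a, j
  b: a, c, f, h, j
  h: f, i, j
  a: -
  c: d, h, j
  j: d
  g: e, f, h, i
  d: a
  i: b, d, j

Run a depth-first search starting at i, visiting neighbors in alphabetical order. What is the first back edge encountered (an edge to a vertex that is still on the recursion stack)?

h→i

DFS from i (visiting neighbors in alphabetical order); mark gray on enter, black on exit:
i gray
  b gray
    a gray
    a black
    c gray
      d gray
        d→a: a black — skip
      d black
      h gray
        f gray
          f→a: a black — skip
          j gray
            j→d: d black — skip
          j black
        f black
        h→i: i is gray → back edge
First back edge: h → i.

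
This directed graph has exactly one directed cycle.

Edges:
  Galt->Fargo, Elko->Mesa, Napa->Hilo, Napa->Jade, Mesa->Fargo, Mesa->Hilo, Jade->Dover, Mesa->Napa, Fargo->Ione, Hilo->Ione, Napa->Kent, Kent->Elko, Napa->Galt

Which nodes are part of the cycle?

Elko, Kent, Mesa, Napa

DFS with gray/black marking from Elko:
Elko gray
  Mesa gray
    Fargo gray
      Ione gray
      Ione black
    Fargo black
    Napa gray
      Hilo gray
        Hilo→Ione: Ione black — skip
      Hilo black
      Kent gray
        Kent→Elko: Elko is gray → back edge
Back edge closes the cycle Elko → Mesa → Napa → Kent → Elko; its vertices are {Elko, Kent, Mesa, Napa}.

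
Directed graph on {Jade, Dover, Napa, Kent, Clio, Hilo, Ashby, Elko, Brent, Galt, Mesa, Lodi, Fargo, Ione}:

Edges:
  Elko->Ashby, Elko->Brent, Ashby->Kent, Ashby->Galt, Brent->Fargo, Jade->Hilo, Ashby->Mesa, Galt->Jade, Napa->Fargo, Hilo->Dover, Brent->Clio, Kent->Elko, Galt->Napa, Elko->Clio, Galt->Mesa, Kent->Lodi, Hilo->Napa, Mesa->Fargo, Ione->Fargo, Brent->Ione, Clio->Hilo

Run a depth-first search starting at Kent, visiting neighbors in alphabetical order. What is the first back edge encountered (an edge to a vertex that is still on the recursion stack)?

DFS from Kent (visiting neighbors in alphabetical order); mark gray on enter, black on exit:
Kent gray
  Elko gray
    Ashby gray
      Galt gray
        Jade gray
          Hilo gray
            Dover gray
            Dover black
            Napa gray
              Fargo gray
              Fargo black
            Napa black
          Hilo black
        Jade black
        Mesa gray
          Mesa→Fargo: Fargo black — skip
        Mesa black
        Galt→Napa: Napa black — skip
      Galt black
      Ashby→Kent: Kent is gray → back edge
First back edge: Ashby → Kent.

Ashby->Kent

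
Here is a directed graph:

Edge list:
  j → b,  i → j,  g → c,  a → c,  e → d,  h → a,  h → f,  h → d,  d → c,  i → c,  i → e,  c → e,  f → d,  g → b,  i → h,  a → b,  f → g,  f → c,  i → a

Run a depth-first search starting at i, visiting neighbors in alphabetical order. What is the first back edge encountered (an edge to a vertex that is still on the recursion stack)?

DFS from i (visiting neighbors in alphabetical order); mark gray on enter, black on exit:
i gray
  a gray
    b gray
    b black
    c gray
      e gray
        d gray
          d→c: c is gray → back edge
First back edge: d → c.

d->c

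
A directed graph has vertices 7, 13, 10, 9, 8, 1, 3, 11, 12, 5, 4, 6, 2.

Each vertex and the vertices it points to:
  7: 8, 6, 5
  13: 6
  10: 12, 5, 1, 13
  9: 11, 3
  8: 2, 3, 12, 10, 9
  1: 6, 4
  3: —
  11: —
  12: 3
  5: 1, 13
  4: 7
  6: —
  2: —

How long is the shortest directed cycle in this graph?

4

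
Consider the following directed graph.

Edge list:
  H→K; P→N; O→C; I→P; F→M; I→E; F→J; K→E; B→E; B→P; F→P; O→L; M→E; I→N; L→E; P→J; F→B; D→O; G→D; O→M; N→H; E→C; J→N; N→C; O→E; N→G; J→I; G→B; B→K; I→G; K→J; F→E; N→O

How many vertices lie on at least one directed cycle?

8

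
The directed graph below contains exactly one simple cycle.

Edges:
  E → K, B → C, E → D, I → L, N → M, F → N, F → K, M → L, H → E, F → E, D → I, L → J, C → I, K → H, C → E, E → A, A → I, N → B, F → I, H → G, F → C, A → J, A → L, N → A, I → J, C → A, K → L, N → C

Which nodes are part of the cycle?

E, H, K

DFS with gray/black marking from K:
K gray
  L gray
    J gray
    J black
  L black
  H gray
    G gray
    G black
    E gray
      E→K: K is gray → back edge
Back edge closes the cycle K → H → E → K; its vertices are {E, H, K}.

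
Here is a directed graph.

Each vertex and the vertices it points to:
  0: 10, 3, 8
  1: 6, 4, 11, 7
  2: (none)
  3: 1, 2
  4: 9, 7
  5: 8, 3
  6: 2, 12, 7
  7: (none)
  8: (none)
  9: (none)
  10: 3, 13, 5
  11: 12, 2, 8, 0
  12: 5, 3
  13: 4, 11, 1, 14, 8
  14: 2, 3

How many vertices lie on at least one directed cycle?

10

A vertex is on a directed cycle iff it belongs to a strongly connected component of size ≥ 2 (or has a self-loop).
The vertices on cycles are {0, 1, 3, 5, 6, 10, 11, 12, 13, 14} — 10 in total.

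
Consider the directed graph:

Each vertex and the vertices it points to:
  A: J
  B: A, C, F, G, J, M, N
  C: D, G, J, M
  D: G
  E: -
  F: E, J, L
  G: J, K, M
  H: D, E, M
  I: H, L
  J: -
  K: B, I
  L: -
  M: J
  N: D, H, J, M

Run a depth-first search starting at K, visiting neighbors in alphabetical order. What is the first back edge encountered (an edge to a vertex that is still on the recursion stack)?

DFS from K (visiting neighbors in alphabetical order); mark gray on enter, black on exit:
K gray
  B gray
    A gray
      J gray
      J black
    A black
    C gray
      D gray
        G gray
          G→J: J black — skip
          G→K: K is gray → back edge
First back edge: G → K.

G→K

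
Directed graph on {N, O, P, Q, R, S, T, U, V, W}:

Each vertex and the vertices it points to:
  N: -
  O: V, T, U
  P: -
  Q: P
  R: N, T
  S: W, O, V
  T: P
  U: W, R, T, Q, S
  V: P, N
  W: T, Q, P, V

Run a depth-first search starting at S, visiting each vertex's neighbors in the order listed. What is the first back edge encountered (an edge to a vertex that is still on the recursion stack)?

U→S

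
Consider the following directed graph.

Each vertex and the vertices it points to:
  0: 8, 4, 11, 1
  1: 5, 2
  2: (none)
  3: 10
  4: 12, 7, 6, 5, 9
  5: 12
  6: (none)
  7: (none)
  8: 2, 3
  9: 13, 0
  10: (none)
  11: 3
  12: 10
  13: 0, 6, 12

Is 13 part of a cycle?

13 is on a cycle iff 13 can reach itself via ≥1 edge.
13 → 0 → 4 → 9 → 13 — yes.

Yes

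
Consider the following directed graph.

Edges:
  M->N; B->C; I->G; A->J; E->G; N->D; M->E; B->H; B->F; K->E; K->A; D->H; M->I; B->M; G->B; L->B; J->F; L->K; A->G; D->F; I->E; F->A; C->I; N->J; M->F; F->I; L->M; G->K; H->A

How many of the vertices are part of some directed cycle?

13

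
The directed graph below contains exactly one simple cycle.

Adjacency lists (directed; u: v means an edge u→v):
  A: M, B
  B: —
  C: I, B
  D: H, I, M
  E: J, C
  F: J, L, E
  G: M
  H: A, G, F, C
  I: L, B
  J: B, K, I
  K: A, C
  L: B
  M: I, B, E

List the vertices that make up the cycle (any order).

DFS with gray/black marking from E:
E gray
  J gray
    B gray
    B black
    K gray
      A gray
        M gray
          I gray
            L gray
              L→B: B black — skip
            L black
            I→B: B black — skip
          I black
          M→B: B black — skip
          M→E: E is gray → back edge
Back edge closes the cycle E → J → K → A → M → E; its vertices are {A, E, J, K, M}.

A, E, J, K, M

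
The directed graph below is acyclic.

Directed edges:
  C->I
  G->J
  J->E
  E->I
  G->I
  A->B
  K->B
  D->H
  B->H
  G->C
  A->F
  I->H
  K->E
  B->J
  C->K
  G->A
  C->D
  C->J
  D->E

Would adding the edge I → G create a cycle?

Yes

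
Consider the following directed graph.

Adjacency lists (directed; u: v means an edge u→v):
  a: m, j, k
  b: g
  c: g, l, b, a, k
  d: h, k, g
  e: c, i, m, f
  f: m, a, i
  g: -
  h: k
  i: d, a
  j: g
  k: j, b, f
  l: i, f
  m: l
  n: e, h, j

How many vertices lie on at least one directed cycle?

8

A vertex is on a directed cycle iff it belongs to a strongly connected component of size ≥ 2 (or has a self-loop).
The vertices on cycles are {a, d, f, h, i, k, l, m} — 8 in total.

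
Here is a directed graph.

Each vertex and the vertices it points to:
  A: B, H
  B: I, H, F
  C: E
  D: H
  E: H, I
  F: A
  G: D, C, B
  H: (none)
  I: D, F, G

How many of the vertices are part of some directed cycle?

A vertex is on a directed cycle iff it belongs to a strongly connected component of size ≥ 2 (or has a self-loop).
The vertices on cycles are {A, B, C, E, F, G, I} — 7 in total.

7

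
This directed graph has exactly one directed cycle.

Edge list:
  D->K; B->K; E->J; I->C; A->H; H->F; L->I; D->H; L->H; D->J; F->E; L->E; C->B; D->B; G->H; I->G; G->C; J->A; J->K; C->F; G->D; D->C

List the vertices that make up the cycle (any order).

A, E, F, H, J

DFS with gray/black marking from E:
E gray
  J gray
    K gray
    K black
    A gray
      H gray
        F gray
          F→E: E is gray → back edge
Back edge closes the cycle E → J → A → H → F → E; its vertices are {A, E, F, H, J}.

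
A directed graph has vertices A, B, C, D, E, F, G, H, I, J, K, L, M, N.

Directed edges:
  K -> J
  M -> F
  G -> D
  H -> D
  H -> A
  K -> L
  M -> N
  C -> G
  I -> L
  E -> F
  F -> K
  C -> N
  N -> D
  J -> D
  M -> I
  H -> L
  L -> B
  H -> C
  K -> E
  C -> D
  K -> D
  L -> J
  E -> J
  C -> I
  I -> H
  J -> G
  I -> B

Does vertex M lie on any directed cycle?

M lies on a cycle iff there is a path from M back to itself.
Exploring from M, it never reaches itself; equivalently, its strongly connected component is a singleton.

No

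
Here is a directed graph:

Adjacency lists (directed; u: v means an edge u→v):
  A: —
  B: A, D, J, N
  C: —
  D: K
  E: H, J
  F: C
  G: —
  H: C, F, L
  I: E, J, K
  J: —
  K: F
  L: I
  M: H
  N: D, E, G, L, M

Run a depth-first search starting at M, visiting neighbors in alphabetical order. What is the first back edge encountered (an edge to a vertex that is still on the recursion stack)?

E->H

DFS from M (visiting neighbors in alphabetical order); mark gray on enter, black on exit:
M gray
  H gray
    C gray
    C black
    F gray
      F→C: C black — skip
    F black
    L gray
      I gray
        E gray
          E→H: H is gray → back edge
First back edge: E → H.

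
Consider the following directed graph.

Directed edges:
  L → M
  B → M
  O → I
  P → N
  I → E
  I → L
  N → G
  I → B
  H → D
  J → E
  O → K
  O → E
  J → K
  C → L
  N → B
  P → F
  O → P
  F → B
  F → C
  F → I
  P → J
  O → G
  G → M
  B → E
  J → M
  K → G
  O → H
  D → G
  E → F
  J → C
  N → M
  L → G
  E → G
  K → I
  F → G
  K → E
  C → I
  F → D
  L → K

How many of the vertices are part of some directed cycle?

7

A vertex is on a directed cycle iff it belongs to a strongly connected component of size ≥ 2 (or has a self-loop).
The vertices on cycles are {B, C, E, F, I, K, L} — 7 in total.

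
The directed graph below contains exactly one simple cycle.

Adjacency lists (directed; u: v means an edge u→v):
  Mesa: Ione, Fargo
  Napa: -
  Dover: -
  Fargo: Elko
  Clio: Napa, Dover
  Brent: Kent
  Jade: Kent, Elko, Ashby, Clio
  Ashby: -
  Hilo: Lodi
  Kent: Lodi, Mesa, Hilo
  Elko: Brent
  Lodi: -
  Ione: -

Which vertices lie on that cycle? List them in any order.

DFS with gray/black marking from Kent:
Kent gray
  Lodi gray
  Lodi black
  Mesa gray
    Ione gray
    Ione black
    Fargo gray
      Elko gray
        Brent gray
          Brent→Kent: Kent is gray → back edge
Back edge closes the cycle Kent → Mesa → Fargo → Elko → Brent → Kent; its vertices are {Elko, Kent, Mesa, Brent, Fargo}.

Elko, Kent, Mesa, Brent, Fargo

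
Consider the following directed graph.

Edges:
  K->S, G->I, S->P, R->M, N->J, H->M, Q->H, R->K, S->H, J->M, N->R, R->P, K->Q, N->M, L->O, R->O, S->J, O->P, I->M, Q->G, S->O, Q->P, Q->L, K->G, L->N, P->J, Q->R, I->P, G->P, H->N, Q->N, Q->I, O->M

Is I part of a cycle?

No

I lies on a cycle iff there is a path from I back to itself.
Exploring from I, it never reaches itself; equivalently, its strongly connected component is a singleton.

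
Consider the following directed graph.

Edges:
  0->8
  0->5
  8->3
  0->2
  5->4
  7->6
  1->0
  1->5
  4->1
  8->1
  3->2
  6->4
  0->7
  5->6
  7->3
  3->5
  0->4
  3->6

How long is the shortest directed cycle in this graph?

For each vertex v, BFS finds the shortest path from v back to v.
The shortest such closed walk is 8 → 1 → 0 → 8, length 3.

3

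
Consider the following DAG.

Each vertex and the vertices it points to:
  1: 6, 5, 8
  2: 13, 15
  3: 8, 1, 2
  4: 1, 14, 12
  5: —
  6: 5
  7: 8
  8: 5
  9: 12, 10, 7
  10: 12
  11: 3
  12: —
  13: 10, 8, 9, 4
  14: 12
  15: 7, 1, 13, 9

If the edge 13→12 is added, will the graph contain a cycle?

No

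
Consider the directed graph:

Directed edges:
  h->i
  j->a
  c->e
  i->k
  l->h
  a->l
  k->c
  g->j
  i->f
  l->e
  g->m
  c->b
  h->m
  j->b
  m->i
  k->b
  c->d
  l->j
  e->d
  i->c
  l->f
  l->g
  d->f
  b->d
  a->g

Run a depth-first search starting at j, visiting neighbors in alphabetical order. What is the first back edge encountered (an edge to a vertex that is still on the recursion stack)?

g->j

DFS from j (visiting neighbors in alphabetical order); mark gray on enter, black on exit:
j gray
  a gray
    g gray
      g→j: j is gray → back edge
First back edge: g → j.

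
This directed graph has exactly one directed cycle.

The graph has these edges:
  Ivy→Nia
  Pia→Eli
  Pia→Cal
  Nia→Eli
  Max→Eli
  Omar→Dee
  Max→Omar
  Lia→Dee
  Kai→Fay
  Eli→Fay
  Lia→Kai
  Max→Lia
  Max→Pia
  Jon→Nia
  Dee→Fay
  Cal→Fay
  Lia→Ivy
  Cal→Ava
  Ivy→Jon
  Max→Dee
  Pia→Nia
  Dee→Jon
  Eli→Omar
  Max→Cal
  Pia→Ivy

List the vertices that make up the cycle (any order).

Dee, Eli, Jon, Nia, Omar

DFS with gray/black marking from Omar:
Omar gray
  Dee gray
    Fay gray
    Fay black
    Jon gray
      Nia gray
        Eli gray
          Eli→Omar: Omar is gray → back edge
Back edge closes the cycle Omar → Dee → Jon → Nia → Eli → Omar; its vertices are {Dee, Eli, Jon, Nia, Omar}.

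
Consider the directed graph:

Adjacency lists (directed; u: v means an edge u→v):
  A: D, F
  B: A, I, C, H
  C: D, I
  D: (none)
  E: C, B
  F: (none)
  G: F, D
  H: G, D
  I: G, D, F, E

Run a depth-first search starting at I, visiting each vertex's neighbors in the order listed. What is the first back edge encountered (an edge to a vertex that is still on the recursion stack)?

C→I

DFS from I (visiting each vertex's neighbors in the order listed); mark gray on enter, black on exit:
I gray
  G gray
    F gray
    F black
    D gray
    D black
  G black
  I→D: D black — skip
  I→F: F black — skip
  E gray
    C gray
      C→D: D black — skip
      C→I: I is gray → back edge
First back edge: C → I.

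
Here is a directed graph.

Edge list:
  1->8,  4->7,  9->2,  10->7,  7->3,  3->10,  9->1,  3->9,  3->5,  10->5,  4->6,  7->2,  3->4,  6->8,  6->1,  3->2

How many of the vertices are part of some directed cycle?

4

A vertex is on a directed cycle iff it belongs to a strongly connected component of size ≥ 2 (or has a self-loop).
The vertices on cycles are {3, 4, 7, 10} — 4 in total.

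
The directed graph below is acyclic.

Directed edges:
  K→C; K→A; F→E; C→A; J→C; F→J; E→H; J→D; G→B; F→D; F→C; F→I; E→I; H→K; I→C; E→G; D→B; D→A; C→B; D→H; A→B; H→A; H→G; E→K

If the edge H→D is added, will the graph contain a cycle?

Adding H→D creates a cycle iff D can already reach H.
Path from D: D → H.
So D → … → H → D is a cycle.

Yes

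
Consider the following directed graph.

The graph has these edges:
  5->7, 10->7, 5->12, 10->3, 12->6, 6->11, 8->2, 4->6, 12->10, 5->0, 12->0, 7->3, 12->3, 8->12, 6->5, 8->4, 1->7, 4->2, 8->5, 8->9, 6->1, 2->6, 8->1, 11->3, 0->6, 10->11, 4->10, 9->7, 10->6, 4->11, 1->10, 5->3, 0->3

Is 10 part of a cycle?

Yes

10 is on a cycle iff 10 can reach itself via ≥1 edge.
10 → 6 → 1 → 10 — yes.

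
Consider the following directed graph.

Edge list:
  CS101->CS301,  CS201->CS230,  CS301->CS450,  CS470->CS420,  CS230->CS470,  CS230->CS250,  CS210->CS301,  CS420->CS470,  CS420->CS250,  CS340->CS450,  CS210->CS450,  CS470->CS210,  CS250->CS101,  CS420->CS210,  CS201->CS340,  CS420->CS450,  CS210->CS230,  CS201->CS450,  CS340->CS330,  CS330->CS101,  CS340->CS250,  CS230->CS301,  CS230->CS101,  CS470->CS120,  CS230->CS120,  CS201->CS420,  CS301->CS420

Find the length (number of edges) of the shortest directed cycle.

2

For each vertex v, BFS finds the shortest path from v back to v.
The shortest such closed walk is CS420 → CS470 → CS420, length 2.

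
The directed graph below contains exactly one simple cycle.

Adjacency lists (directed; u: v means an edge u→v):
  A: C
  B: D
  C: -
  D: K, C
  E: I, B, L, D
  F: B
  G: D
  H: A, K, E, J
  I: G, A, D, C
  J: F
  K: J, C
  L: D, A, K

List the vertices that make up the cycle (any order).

B, D, F, J, K

DFS with gray/black marking from J:
J gray
  F gray
    B gray
      D gray
        K gray
          K→J: J is gray → back edge
Back edge closes the cycle J → F → B → D → K → J; its vertices are {B, D, F, J, K}.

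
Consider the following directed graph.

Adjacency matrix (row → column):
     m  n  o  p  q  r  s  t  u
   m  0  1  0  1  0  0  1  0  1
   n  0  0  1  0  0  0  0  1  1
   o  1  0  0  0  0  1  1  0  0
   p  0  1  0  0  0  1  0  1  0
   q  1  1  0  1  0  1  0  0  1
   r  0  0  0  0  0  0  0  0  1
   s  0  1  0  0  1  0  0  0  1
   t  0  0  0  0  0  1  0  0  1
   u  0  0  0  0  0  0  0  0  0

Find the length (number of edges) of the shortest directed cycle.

For each vertex v, BFS finds the shortest path from v back to v.
The shortest such closed walk is o → m → n → o, length 3.

3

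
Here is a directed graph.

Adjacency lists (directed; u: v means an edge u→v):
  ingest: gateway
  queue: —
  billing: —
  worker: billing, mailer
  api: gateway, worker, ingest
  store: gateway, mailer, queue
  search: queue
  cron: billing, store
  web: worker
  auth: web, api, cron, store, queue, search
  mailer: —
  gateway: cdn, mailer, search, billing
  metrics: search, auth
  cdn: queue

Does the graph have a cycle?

No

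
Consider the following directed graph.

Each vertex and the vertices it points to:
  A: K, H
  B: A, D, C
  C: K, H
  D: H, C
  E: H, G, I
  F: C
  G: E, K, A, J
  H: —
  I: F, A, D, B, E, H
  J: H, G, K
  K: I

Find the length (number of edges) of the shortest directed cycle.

2

For each vertex v, BFS finds the shortest path from v back to v.
The shortest such closed walk is E → G → E, length 2.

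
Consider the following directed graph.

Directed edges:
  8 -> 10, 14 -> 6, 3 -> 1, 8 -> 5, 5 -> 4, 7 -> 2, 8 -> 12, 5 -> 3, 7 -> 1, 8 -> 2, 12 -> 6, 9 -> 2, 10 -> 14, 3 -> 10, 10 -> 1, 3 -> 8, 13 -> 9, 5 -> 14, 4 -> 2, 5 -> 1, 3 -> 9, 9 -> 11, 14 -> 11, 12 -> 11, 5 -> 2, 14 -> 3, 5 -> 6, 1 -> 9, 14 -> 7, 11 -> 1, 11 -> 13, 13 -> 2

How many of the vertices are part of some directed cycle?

A vertex is on a directed cycle iff it belongs to a strongly connected component of size ≥ 2 (or has a self-loop).
The vertices on cycles are {1, 3, 5, 8, 9, 10, 11, 13, 14} — 9 in total.

9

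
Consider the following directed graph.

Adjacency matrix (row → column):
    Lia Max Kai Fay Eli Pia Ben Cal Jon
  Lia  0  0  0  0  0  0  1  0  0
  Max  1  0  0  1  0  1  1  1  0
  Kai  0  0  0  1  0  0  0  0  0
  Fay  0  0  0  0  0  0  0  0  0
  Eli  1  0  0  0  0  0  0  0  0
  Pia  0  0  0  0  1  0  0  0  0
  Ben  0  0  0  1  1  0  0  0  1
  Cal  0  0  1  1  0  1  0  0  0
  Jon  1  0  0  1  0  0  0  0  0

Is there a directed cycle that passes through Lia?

Lia is on a cycle iff Lia can reach itself via ≥1 edge.
Lia → Ben → Jon → Lia — yes.

Yes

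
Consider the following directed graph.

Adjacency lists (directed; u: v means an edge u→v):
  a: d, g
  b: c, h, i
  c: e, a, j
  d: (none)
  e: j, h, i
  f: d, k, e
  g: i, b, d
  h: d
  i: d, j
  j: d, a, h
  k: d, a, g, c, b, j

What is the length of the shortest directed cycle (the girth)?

For each vertex v, BFS finds the shortest path from v back to v.
The shortest such closed walk is b → c → a → g → b, length 4.

4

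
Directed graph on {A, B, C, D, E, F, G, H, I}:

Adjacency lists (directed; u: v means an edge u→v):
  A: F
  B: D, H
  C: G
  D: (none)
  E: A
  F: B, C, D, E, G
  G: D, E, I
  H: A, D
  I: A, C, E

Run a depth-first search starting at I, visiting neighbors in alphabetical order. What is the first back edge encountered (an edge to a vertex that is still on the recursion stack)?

H->A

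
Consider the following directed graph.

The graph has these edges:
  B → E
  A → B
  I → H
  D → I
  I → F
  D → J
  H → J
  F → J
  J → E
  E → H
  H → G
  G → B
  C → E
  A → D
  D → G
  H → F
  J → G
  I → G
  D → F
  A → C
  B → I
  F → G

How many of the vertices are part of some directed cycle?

7

A vertex is on a directed cycle iff it belongs to a strongly connected component of size ≥ 2 (or has a self-loop).
The vertices on cycles are {B, E, F, G, H, I, J} — 7 in total.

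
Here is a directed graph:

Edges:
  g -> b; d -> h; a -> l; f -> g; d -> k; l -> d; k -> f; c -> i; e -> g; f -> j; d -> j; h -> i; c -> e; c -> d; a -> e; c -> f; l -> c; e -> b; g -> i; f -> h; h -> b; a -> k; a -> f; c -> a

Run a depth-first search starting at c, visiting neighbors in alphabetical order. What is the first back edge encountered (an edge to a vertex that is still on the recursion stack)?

DFS from c (visiting neighbors in alphabetical order); mark gray on enter, black on exit:
c gray
  a gray
    e gray
      b gray
      b black
      g gray
        g→b: b black — skip
        i gray
        i black
      g black
    e black
    f gray
      f→g: g black — skip
      h gray
        h→b: b black — skip
        h→i: i black — skip
      h black
      j gray
      j black
    f black
    k gray
      k→f: f black — skip
    k black
    l gray
      l→c: c is gray → back edge
First back edge: l → c.

l→c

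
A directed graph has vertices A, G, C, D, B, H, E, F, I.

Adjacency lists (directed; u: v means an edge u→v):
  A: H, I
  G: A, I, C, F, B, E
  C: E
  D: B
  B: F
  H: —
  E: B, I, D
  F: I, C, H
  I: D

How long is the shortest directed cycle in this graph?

For each vertex v, BFS finds the shortest path from v back to v.
The shortest such closed walk is B → F → C → E → B, length 4.

4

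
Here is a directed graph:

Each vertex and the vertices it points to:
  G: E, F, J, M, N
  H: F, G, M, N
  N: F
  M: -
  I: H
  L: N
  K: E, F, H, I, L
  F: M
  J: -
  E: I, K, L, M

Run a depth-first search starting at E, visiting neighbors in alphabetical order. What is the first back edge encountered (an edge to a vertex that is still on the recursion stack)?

G->E

DFS from E (visiting neighbors in alphabetical order); mark gray on enter, black on exit:
E gray
  I gray
    H gray
      F gray
        M gray
        M black
      F black
      G gray
        G→E: E is gray → back edge
First back edge: G → E.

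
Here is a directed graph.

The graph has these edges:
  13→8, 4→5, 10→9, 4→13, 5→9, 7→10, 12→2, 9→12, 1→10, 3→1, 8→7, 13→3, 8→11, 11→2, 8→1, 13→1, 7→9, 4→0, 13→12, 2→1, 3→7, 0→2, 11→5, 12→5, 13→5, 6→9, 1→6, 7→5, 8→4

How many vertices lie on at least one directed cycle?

10

A vertex is on a directed cycle iff it belongs to a strongly connected component of size ≥ 2 (or has a self-loop).
The vertices on cycles are {1, 2, 4, 5, 6, 8, 9, 10, 12, 13} — 10 in total.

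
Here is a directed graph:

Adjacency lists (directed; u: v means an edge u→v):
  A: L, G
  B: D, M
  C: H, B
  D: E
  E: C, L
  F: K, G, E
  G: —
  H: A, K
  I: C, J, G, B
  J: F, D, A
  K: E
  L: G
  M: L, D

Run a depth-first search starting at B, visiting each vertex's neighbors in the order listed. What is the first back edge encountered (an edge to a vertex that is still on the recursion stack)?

K→E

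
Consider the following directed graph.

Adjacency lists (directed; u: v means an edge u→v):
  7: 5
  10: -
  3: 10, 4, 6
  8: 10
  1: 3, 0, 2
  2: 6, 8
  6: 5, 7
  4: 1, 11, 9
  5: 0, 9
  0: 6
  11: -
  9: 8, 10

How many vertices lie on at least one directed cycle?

7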